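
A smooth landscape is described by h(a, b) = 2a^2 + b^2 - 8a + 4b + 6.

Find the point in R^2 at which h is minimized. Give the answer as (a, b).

h(a,b) separates as P(a) + Q(b) + 6, so its minimum is min P + min Q + 6.
P'(a) = 4a - 8 vanishes at a ∈ {2}; Q'(b) = 2b + 4 vanishes at b ∈ {-2}.
Local minima of P (where P''>0): P(2)=-8. Local minima of Q: Q(-2)=-4.
So the global minimum of h is P(2) + Q(-2) + 6 = -8 − 4 + 6 = -6, attained at (2, -2).

(2, -2)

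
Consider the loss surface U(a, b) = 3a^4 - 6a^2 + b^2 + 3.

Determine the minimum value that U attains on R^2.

U(a,b) separates as P(a) + Q(b) + 3, so its minimum is min P + min Q + 3.
P'(a) = 12a(a - 1)(a + 1) vanishes at a ∈ {-1, 0, 1}; Q'(b) = 2b vanishes at b ∈ {0}.
Local minima of P (where P''>0): P(-1)=-3, P(1)=-3. Local minima of Q: Q(0)=0.
So the global minimum of U is P(-1) + Q(0) + 3 = -3 + 0 + 3 = 0, attained at (-1, 0).

0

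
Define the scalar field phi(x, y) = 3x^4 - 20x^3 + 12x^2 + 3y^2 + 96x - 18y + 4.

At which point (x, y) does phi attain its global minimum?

(-1, 3)

phi(x,y) separates as P(x) + Q(y) + 4, so its minimum is min P + min Q + 4.
P'(x) = 12(x - 4)(x - 2)(x + 1) vanishes at x ∈ {-1, 2, 4}; Q'(y) = 6y - 18 vanishes at y ∈ {3}.
Local minima of P (where P''>0): P(-1)=-61, P(4)=64. Local minima of Q: Q(3)=-27.
So the global minimum of phi is P(-1) + Q(3) + 4 = -61 − 27 + 4 = -84, attained at (-1, 3).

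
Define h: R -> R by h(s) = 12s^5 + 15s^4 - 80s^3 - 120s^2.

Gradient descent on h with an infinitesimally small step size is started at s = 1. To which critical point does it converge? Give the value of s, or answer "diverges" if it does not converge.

2

h'(s) = 60s(s - 2)(s + 1)(s + 2), so h'(1) = -360.
Gradient descent moves in the -h' direction, i.e. s is increasing.
The nearest critical point in that direction is s = 2, where h'' = 1440 > 0 (a local minimum). The iterate converges there.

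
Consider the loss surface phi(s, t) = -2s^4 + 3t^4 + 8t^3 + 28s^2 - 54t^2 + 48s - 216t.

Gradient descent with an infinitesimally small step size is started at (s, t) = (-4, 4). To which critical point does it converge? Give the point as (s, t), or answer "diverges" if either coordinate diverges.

phi is separable, so gradient descent decouples: s follows -∂phi/∂s, t follows -∂phi/∂t.
∂phi/∂s = -8(s - 3)(s + 1)(s + 2); at s=-4 this is 336, so s decreases.
∂phi/∂t = 12(t - 3)(t + 2)(t + 3); at t=4 this is 504, so t decreases.
The s-coordinate has no critical point in that direction and runs off to infinity.

diverges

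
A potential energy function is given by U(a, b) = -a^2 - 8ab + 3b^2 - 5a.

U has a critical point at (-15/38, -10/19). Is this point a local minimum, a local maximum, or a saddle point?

The Hessian of U is constant: H = [[-2, -8], [-8, 6]].
det(H) = (-2)·6 − (-8)² = -76.
Since det(H) < 0, H is indefinite and the critical point is a saddle point.

saddle point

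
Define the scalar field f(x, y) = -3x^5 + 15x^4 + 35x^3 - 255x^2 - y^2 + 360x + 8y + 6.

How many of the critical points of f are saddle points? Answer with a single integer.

2

f separates as a function of x plus a function of y, so ∇f=0 decouples.
∂f/∂x = -15(x - 4)(x - 2)(x - 1)(x + 3) = 0 at x ∈ {-3, 1, 2, 4}; ∂f/∂y = -2(y - 4) = 0 at y ∈ {4}.
The Hessian is diagonal: diag(f_xx, f_yy). Second derivatives: f_xx(-3)=2100, f_xx(1)=-180, f_xx(2)=150, f_xx(4)=-630; f_yy(4)=-2.
Saddle points occur where the two diagonal entries have opposite signs: (-3, 4), (2, 4). Count: 2.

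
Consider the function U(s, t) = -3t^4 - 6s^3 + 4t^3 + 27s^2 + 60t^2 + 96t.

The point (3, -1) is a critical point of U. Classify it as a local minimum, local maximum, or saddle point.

The mixed partial ∂²U/∂s∂t is 0, so the Hessian at any point is diag(U_ss, U_tt) = diag(18(-2s + 3), 12(-3t^2 + 2t + 10)).
At (3, -1): H = diag(-54, 60).
The eigenvalues have opposite signs, so H is indefinite: a saddle point.

saddle point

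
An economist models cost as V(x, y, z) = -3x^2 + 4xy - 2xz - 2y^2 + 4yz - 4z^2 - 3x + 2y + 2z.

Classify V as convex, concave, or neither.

V is quadratic, so its Hessian is the constant matrix H = [[-6, 4, -2], [4, -4, 4], [-2, 4, -8]].
Leading principal minors: -6, 8, -16.
Signs alternate −, +, − ⇒ H ≺ 0 ⇒ concave.

concave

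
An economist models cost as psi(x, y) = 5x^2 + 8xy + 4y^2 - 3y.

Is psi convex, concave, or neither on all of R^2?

convex

psi is quadratic, so its Hessian is the constant matrix H = [[10, 8], [8, 8]].
det(H) = 16, tr(H) = 18.
det(H) > 0 and tr(H) > 0, so H is positive definite everywhere: convex.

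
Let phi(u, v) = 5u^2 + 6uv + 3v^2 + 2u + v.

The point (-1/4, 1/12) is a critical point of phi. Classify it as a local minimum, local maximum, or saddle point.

local minimum

The Hessian of phi is constant: H = [[10, 6], [6, 6]].
det(H) = 10·6 − 6² = 24.
det(H) > 0 and tr(H) = 16 > 0, so H is positive definite and the point is a local minimum.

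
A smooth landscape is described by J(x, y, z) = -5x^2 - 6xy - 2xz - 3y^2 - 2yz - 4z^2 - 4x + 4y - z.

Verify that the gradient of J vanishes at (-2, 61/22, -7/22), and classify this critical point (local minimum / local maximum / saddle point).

∇J = (-10x - 6y - 2z - 4, -6x - 6y - 2z + 4, -2x - 2y - 8z - 1); substituting (-2, 61/22, -7/22) gives ∇J = (0, 0, 0), so (-2, 61/22, -7/22) is indeed a critical point.
The Hessian is constant: H = [[-10, -6, -2], [-6, -6, -2], [-2, -2, -8]].
Leading principal minors: Δ₁ = -10, Δ₂ = 24, Δ₃ = -176.
The minors alternate sign starting negative (−, +, −), so H is negative definite: a local maximum.

local maximum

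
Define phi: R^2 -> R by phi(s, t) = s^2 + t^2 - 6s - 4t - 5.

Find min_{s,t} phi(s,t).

phi(s,t) separates as P(s) + Q(t) − 5, so its minimum is min P + min Q − 5.
P'(s) = 2s - 6 vanishes at s ∈ {3}; Q'(t) = 2(t - 2) vanishes at t ∈ {2}.
Local minima of P (where P''>0): P(3)=-9. Local minima of Q: Q(2)=-4.
So the global minimum of phi is P(3) + Q(2) − 5 = -9 − 4 − 5 = -18, attained at (3, 2).

-18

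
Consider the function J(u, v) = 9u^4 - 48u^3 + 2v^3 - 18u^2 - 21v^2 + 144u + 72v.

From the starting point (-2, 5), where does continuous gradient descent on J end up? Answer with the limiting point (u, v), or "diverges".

(-1, 4)

J is separable, so gradient descent decouples: u follows -∂J/∂u, v follows -∂J/∂v.
∂J/∂u = 36(u - 4)(u - 1)(u + 1); at u=-2 this is -648, so u increases.
∂J/∂v = 6(v - 4)(v - 3); at v=5 this is 12, so v decreases.
u converges to its nearest critical value -1 (a local min of the u-part); v converges to 4. The iterate converges to (-1, 4).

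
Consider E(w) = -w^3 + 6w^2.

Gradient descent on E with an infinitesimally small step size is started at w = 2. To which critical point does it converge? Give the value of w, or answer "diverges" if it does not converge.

E'(w) = -3w(w - 4), so E'(2) = 12.
Gradient descent moves in the -E' direction, i.e. w is decreasing.
The nearest critical point in that direction is w = 0, where E'' = 12 > 0 (a local minimum). The iterate converges there.

0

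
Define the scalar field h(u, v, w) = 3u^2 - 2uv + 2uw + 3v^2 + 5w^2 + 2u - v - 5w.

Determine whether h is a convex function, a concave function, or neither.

h is quadratic, so its Hessian is the constant matrix H = [[6, -2, 2], [-2, 6, 0], [2, 0, 10]].
Leading principal minors: 6, 32, 296.
All positive ⇒ H ≻ 0 ⇒ convex.

convex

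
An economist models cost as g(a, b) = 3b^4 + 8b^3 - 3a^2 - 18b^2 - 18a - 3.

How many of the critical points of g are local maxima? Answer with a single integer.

g separates as a function of a plus a function of b, so ∇g=0 decouples.
∂g/∂a = -6(a + 3) = 0 at a ∈ {-3}; ∂g/∂b = 12b(b - 1)(b + 3) = 0 at b ∈ {-3, 0, 1}.
The Hessian is diagonal: diag(g_aa, g_bb). Second derivatives: g_aa(-3)=-6; g_bb(-3)=144, g_bb(0)=-36, g_bb(1)=48.
Local maxima occur where both diagonal entries negative: (-3, 0). Count: 1.

1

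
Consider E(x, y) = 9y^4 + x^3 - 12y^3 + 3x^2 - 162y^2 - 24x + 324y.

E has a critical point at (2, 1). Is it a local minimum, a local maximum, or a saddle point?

saddle point

The mixed partial ∂²E/∂x∂y is 0, so the Hessian at any point is diag(E_xx, E_yy) = diag(6(x + 1), 36(3y^2 - 2y - 9)).
At (2, 1): H = diag(18, -288).
The eigenvalues have opposite signs, so H is indefinite: a saddle point.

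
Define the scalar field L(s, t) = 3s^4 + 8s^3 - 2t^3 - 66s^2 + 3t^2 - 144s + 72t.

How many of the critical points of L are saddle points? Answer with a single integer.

L separates as a function of s plus a function of t, so ∇L=0 decouples.
∂L/∂s = 12(s - 3)(s + 1)(s + 4) = 0 at s ∈ {-4, -1, 3}; ∂L/∂t = -6(t - 4)(t + 3) = 0 at t ∈ {-3, 4}.
The Hessian is diagonal: diag(L_ss, L_tt). Second derivatives: L_ss(-4)=252, L_ss(-1)=-144, L_ss(3)=336; L_tt(-3)=42, L_tt(4)=-42.
Saddle points occur where the two diagonal entries have opposite signs: (-4, 4), (-1, -3), (3, 4). Count: 3.

3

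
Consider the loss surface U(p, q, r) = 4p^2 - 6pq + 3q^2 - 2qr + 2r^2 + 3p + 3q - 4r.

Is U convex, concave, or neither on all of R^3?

U is quadratic, so its Hessian is the constant matrix H = [[8, -6, 0], [-6, 6, -2], [0, -2, 4]].
Leading principal minors: 8, 12, 16.
All positive ⇒ H ≻ 0 ⇒ convex.

convex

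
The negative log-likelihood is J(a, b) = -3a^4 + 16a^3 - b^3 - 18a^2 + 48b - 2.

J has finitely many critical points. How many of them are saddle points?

3

J separates as a function of a plus a function of b, so ∇J=0 decouples.
∂J/∂a = -12a(a - 3)(a - 1) = 0 at a ∈ {0, 1, 3}; ∂J/∂b = -3(b - 4)(b + 4) = 0 at b ∈ {-4, 4}.
The Hessian is diagonal: diag(J_aa, J_bb). Second derivatives: J_aa(0)=-36, J_aa(1)=24, J_aa(3)=-72; J_bb(-4)=24, J_bb(4)=-24.
Saddle points occur where the two diagonal entries have opposite signs: (0, -4), (1, 4), (3, -4). Count: 3.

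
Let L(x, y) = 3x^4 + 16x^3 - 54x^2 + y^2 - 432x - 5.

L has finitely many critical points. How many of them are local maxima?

L separates as a function of x plus a function of y, so ∇L=0 decouples.
∂L/∂x = 12(x - 3)(x + 3)(x + 4) = 0 at x ∈ {-4, -3, 3}; ∂L/∂y = 2y = 0 at y ∈ {0}.
The Hessian is diagonal: diag(L_xx, L_yy). Second derivatives: L_xx(-4)=84, L_xx(-3)=-72, L_xx(3)=504; L_yy(0)=2.
Local maxima occur where both diagonal entries negative: none. Count: 0.

0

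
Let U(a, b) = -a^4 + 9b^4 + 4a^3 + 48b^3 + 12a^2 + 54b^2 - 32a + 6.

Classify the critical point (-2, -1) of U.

The mixed partial ∂²U/∂a∂b is 0, so the Hessian at any point is diag(U_aa, U_bb) = diag(12(-a^2 + 2a + 2), 36(3b^2 + 8b + 3)).
At (-2, -1): H = diag(-72, -72).
Both eigenvalues are negative, so H is negative definite: a local maximum.

local maximum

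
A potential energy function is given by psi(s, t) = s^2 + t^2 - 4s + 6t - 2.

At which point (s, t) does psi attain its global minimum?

psi(s,t) separates as P(s) + Q(t) − 2, so its minimum is min P + min Q − 2.
P'(s) = 2s - 4 vanishes at s ∈ {2}; Q'(t) = 2(t + 3) vanishes at t ∈ {-3}.
Local minima of P (where P''>0): P(2)=-4. Local minima of Q: Q(-3)=-9.
So the global minimum of psi is P(2) + Q(-3) − 2 = -4 − 9 − 2 = -15, attained at (2, -3).

(2, -3)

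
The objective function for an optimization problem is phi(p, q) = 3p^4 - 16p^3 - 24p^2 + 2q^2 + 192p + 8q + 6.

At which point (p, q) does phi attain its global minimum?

phi(p,q) separates as A(p) + B(q) + 6, so its minimum is min A + min B + 6.
A'(p) = 12(p - 4)(p - 2)(p + 2) vanishes at p ∈ {-2, 2, 4}; B'(q) = 4q + 8 vanishes at q ∈ {-2}.
Local minima of A (where A''>0): A(-2)=-304, A(4)=128. Local minima of B: B(-2)=-8.
So the global minimum of phi is A(-2) + B(-2) + 6 = -304 − 8 + 6 = -306, attained at (-2, -2).

(-2, -2)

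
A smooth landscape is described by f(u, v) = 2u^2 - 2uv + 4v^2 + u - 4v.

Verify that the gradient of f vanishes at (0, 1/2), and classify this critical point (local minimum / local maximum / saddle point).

local minimum

∇f = (4u - 2v + 1, -2u + 8v - 4); substituting (0, 1/2) gives ∇f = (0, 0), so (0, 1/2) is indeed a critical point.
The Hessian of f is constant: H = [[4, -2], [-2, 8]].
det(H) = 4·8 − (-2)² = 28.
det(H) > 0 and tr(H) = 12 > 0, so H is positive definite and the point is a local minimum.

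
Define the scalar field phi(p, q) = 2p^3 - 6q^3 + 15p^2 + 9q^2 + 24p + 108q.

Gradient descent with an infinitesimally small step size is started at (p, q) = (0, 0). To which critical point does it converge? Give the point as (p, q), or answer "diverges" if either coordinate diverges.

phi is separable, so gradient descent decouples: p follows -∂phi/∂p, q follows -∂phi/∂q.
∂phi/∂p = 6(p + 1)(p + 4); at p=0 this is 24, so p decreases.
∂phi/∂q = -18(q - 3)(q + 2); at q=0 this is 108, so q decreases.
p converges to its nearest critical value -1 (a local min of the p-part); q converges to -2. The iterate converges to (-1, -2).

(-1, -2)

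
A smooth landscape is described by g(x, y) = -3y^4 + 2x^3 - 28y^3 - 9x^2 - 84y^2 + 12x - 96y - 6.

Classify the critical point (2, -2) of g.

The mixed partial ∂²g/∂x∂y is 0, so the Hessian at any point is diag(g_xx, g_yy) = diag(6(2x - 3), -12(3y^2 + 14y + 14)).
At (2, -2): H = diag(6, 24).
Both eigenvalues are positive, so H is positive definite: a local minimum.

local minimum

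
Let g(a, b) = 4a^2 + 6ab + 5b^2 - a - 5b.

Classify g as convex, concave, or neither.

convex

g is quadratic, so its Hessian is the constant matrix H = [[8, 6], [6, 10]].
det(H) = 44, tr(H) = 18.
det(H) > 0 and tr(H) > 0, so H is positive definite everywhere: convex.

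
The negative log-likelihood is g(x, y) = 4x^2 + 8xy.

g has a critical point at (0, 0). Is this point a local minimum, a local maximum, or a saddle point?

saddle point

The Hessian of g is constant: H = [[8, 8], [8, 0]].
det(H) = 8·0 − 8² = -64.
Since det(H) < 0, H is indefinite and the critical point is a saddle point.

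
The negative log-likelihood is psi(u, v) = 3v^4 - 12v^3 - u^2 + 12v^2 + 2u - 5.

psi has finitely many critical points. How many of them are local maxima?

psi separates as a function of u plus a function of v, so ∇psi=0 decouples.
∂psi/∂u = -2(u - 1) = 0 at u ∈ {1}; ∂psi/∂v = 12v(v - 2)(v - 1) = 0 at v ∈ {0, 1, 2}.
The Hessian is diagonal: diag(psi_uu, psi_vv). Second derivatives: psi_uu(1)=-2; psi_vv(0)=24, psi_vv(1)=-12, psi_vv(2)=24.
Local maxima occur where both diagonal entries negative: (1, 1). Count: 1.

1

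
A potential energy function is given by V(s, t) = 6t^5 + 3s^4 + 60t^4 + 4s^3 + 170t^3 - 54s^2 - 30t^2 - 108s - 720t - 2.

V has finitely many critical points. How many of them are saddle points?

6

V separates as a function of s plus a function of t, so ∇V=0 decouples.
∂V/∂s = 12(s - 3)(s + 1)(s + 3) = 0 at s ∈ {-3, -1, 3}; ∂V/∂t = 30(t - 1)(t + 2)(t + 3)(t + 4) = 0 at t ∈ {-4, -3, -2, 1}.
The Hessian is diagonal: diag(V_ss, V_tt). Second derivatives: V_ss(-3)=144, V_ss(-1)=-96, V_ss(3)=288; V_tt(-4)=-300, V_tt(-3)=120, V_tt(-2)=-180, V_tt(1)=1800.
Saddle points occur where the two diagonal entries have opposite signs: (-3, -4), (-3, -2), (-1, -3), (-1, 1), (3, -4), (3, -2). Count: 6.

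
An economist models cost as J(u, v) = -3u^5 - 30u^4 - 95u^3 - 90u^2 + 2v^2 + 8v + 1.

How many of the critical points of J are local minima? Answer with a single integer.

2

J separates as a function of u plus a function of v, so ∇J=0 decouples.
∂J/∂u = -15u(u + 1)(u + 3)(u + 4) = 0 at u ∈ {-4, -3, -1, 0}; ∂J/∂v = 4(v + 2) = 0 at v ∈ {-2}.
The Hessian is diagonal: diag(J_uu, J_vv). Second derivatives: J_uu(-4)=180, J_uu(-3)=-90, J_uu(-1)=90, J_uu(0)=-180; J_vv(-2)=4.
Local minima occur where both diagonal entries positive: (-4, -2), (-1, -2). Count: 2.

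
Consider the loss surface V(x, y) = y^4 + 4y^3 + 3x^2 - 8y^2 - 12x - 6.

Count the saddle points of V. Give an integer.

1

V separates as a function of x plus a function of y, so ∇V=0 decouples.
∂V/∂x = 6(x - 2) = 0 at x ∈ {2}; ∂V/∂y = 4y(y - 1)(y + 4) = 0 at y ∈ {-4, 0, 1}.
The Hessian is diagonal: diag(V_xx, V_yy). Second derivatives: V_xx(2)=6; V_yy(-4)=80, V_yy(0)=-16, V_yy(1)=20.
Saddle points occur where the two diagonal entries have opposite signs: (2, 0). Count: 1.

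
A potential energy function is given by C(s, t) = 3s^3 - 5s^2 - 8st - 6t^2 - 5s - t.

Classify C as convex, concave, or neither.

The term 3s^3 is cubic, so the Hessian is not constant.
∂²C/∂s² = 18s - 10, which takes both signs as s varies (negative for sufficiently negative s). A diagonal entry of the Hessian changing sign means the Hessian is neither positive- nor negative-semidefinite on all of R^2.

neither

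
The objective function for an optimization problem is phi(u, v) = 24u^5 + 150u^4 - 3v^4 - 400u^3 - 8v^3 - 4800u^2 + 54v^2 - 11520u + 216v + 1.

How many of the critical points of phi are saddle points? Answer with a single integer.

6

phi separates as a function of u plus a function of v, so ∇phi=0 decouples.
∂phi/∂u = 120(u - 4)(u + 2)(u + 3)(u + 4) = 0 at u ∈ {-4, -3, -2, 4}; ∂phi/∂v = -12(v - 3)(v + 2)(v + 3) = 0 at v ∈ {-3, -2, 3}.
The Hessian is diagonal: diag(phi_uu, phi_vv). Second derivatives: phi_uu(-4)=-1920, phi_uu(-3)=840, phi_uu(-2)=-1440, phi_uu(4)=40320; phi_vv(-3)=-72, phi_vv(-2)=60, phi_vv(3)=-360.
Saddle points occur where the two diagonal entries have opposite signs: (-4, -2), (-3, -3), (-3, 3), (-2, -2), (4, -3), (4, 3). Count: 6.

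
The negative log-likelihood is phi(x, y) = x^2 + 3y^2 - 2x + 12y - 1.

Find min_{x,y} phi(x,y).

-14

phi(x,y) separates as P(x) + Q(y) − 1, so its minimum is min P + min Q − 1.
P'(x) = 2x - 2 vanishes at x ∈ {1}; Q'(y) = 6y + 12 vanishes at y ∈ {-2}.
Local minima of P (where P''>0): P(1)=-1. Local minima of Q: Q(-2)=-12.
So the global minimum of phi is P(1) + Q(-2) − 1 = -1 − 12 − 1 = -14, attained at (1, -2).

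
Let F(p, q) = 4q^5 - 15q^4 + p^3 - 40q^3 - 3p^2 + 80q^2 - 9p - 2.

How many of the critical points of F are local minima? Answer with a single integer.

2

F separates as a function of p plus a function of q, so ∇F=0 decouples.
∂F/∂p = 3(p - 3)(p + 1) = 0 at p ∈ {-1, 3}; ∂F/∂q = 20q(q - 4)(q - 1)(q + 2) = 0 at q ∈ {-2, 0, 1, 4}.
The Hessian is diagonal: diag(F_pp, F_qq). Second derivatives: F_pp(-1)=-12, F_pp(3)=12; F_qq(-2)=-720, F_qq(0)=160, F_qq(1)=-180, F_qq(4)=1440.
Local minima occur where both diagonal entries positive: (3, 0), (3, 4). Count: 2.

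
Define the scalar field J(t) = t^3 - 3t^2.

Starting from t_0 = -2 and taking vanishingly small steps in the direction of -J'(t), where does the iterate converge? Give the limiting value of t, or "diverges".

J'(t) = 3t(t - 2), so J'(-2) = 24.
Gradient descent moves in the -J' direction, i.e. t is decreasing.
There is no critical point below t=-2, and J' keeps the same sign, so the iterate runs off to −∞.

diverges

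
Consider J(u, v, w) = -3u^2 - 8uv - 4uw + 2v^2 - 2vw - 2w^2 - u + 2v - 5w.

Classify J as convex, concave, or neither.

neither

J is quadratic, so its Hessian is the constant matrix H = [[-6, -8, -4], [-8, 4, -2], [-4, -2, -4]].
Leading principal minors: -6, -88, 184.
Neither pattern holds ⇒ H is indefinite ⇒ neither convex nor concave.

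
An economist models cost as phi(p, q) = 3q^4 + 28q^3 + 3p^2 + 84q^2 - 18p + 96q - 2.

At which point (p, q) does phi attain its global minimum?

phi(p,q) separates as A(p) + B(q) − 2, so its minimum is min A + min B − 2.
A'(p) = 6p - 18 vanishes at p ∈ {3}; B'(q) = 12(q + 1)(q + 2)(q + 4) vanishes at q ∈ {-4, -2, -1}.
Local minima of A (where A''>0): A(3)=-27. Local minima of B: B(-4)=-64, B(-1)=-37.
So the global minimum of phi is A(3) + B(-4) − 2 = -27 − 64 − 2 = -93, attained at (3, -4).

(3, -4)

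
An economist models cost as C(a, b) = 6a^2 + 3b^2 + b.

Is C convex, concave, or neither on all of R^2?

convex

C is quadratic, so its Hessian is the constant matrix H = [[12, 0], [0, 6]].
det(H) = 72, tr(H) = 18.
det(H) > 0 and tr(H) > 0, so H is positive definite everywhere: convex.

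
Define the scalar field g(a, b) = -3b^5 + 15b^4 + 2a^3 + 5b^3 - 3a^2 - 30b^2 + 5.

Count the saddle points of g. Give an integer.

g separates as a function of a plus a function of b, so ∇g=0 decouples.
∂g/∂a = 6a(a - 1) = 0 at a ∈ {0, 1}; ∂g/∂b = -15b(b - 4)(b - 1)(b + 1) = 0 at b ∈ {-1, 0, 1, 4}.
The Hessian is diagonal: diag(g_aa, g_bb). Second derivatives: g_aa(0)=-6, g_aa(1)=6; g_bb(-1)=150, g_bb(0)=-60, g_bb(1)=90, g_bb(4)=-900.
Saddle points occur where the two diagonal entries have opposite signs: (0, -1), (0, 1), (1, 0), (1, 4). Count: 4.

4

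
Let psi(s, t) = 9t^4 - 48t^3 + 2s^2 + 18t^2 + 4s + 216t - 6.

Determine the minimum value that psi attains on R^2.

psi(s,t) separates as P(s) + Q(t) − 6, so its minimum is min P + min Q − 6.
P'(s) = 4s + 4 vanishes at s ∈ {-1}; Q'(t) = 36(t - 3)(t - 2)(t + 1) vanishes at t ∈ {-1, 2, 3}.
Local minima of P (where P''>0): P(-1)=-2. Local minima of Q: Q(-1)=-141, Q(3)=243.
So the global minimum of psi is P(-1) + Q(-1) − 6 = -2 − 141 − 6 = -149, attained at (-1, -1).

-149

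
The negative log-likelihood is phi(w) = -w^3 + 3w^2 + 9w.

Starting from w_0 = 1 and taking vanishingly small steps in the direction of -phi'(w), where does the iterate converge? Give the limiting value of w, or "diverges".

-1

phi'(w) = -3(w - 3)(w + 1), so phi'(1) = 12.
Gradient descent moves in the -phi' direction, i.e. w is decreasing.
The nearest critical point in that direction is w = -1, where phi'' = 12 > 0 (a local minimum). The iterate converges there.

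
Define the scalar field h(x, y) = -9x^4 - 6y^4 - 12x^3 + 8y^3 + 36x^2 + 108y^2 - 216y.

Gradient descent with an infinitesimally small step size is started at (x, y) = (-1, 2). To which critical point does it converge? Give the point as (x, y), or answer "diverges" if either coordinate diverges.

h is separable, so gradient descent decouples: x follows -∂h/∂x, y follows -∂h/∂y.
∂h/∂x = -36x(x - 1)(x + 2); at x=-1 this is -72, so x increases.
∂h/∂y = -24(y - 3)(y - 1)(y + 3); at y=2 this is 120, so y decreases.
x converges to its nearest critical value 0 (a local min of the x-part); y converges to 1. The iterate converges to (0, 1).

(0, 1)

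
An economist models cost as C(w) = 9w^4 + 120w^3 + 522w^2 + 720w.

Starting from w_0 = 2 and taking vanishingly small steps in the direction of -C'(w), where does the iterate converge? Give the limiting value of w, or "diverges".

-1

C'(w) = 36(w + 1)(w + 4)(w + 5), so C'(2) = 4536.
Gradient descent moves in the -C' direction, i.e. w is decreasing.
The nearest critical point in that direction is w = -1, where C'' = 432 > 0 (a local minimum). The iterate converges there.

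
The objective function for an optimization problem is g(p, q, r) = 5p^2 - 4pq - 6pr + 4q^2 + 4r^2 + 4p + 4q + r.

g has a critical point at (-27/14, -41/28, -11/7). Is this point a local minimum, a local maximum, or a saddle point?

The Hessian is constant: H = [[10, -4, -6], [-4, 8, 0], [-6, 0, 8]].
Leading principal minors: Δ₁ = 10, Δ₂ = 64, Δ₃ = 224.
All leading minors are positive, so H is positive definite: a local minimum.

local minimum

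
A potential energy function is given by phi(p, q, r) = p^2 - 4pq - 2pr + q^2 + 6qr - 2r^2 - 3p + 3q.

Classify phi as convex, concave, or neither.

phi is quadratic, so its Hessian is the constant matrix H = [[2, -4, -2], [-4, 2, 6], [-2, 6, -4]].
Leading principal minors: 2, -12, 64.
Neither pattern holds ⇒ H is indefinite ⇒ neither convex nor concave.

neither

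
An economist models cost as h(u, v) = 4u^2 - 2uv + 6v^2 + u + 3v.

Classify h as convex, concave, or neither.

convex

h is quadratic, so its Hessian is the constant matrix H = [[8, -2], [-2, 12]].
det(H) = 92, tr(H) = 20.
det(H) > 0 and tr(H) > 0, so H is positive definite everywhere: convex.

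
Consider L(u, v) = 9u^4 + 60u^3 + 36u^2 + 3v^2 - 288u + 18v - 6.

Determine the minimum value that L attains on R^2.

L(u,v) separates as P(u) + Q(v) − 6, so its minimum is min P + min Q − 6.
P'(u) = 36(u - 1)(u + 2)(u + 4) vanishes at u ∈ {-4, -2, 1}; Q'(v) = 6v + 18 vanishes at v ∈ {-3}.
Local minima of P (where P''>0): P(-4)=192, P(1)=-183. Local minima of Q: Q(-3)=-27.
So the global minimum of L is P(1) + Q(-3) − 6 = -183 − 27 − 6 = -216, attained at (1, -3).

-216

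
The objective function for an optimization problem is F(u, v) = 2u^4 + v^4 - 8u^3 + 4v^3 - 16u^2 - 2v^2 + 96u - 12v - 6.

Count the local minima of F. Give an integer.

4

F separates as a function of u plus a function of v, so ∇F=0 decouples.
∂F/∂u = 8(u - 3)(u - 2)(u + 2) = 0 at u ∈ {-2, 2, 3}; ∂F/∂v = 4(v - 1)(v + 1)(v + 3) = 0 at v ∈ {-3, -1, 1}.
The Hessian is diagonal: diag(F_uu, F_vv). Second derivatives: F_uu(-2)=160, F_uu(2)=-32, F_uu(3)=40; F_vv(-3)=32, F_vv(-1)=-16, F_vv(1)=32.
Local minima occur where both diagonal entries positive: (-2, -3), (-2, 1), (3, -3), (3, 1). Count: 4.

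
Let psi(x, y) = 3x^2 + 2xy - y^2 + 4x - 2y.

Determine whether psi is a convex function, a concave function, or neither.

psi is quadratic, so its Hessian is the constant matrix H = [[6, 2], [2, -2]].
det(H) = -16, tr(H) = 4.
det(H) < 0, so H is indefinite: neither convex nor concave.

neither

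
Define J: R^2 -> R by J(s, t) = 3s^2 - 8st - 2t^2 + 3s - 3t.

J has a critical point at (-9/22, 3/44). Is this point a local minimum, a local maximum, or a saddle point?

The Hessian of J is constant: H = [[6, -8], [-8, -4]].
det(H) = 6·(-4) − (-8)² = -88.
Since det(H) < 0, H is indefinite and the critical point is a saddle point.

saddle point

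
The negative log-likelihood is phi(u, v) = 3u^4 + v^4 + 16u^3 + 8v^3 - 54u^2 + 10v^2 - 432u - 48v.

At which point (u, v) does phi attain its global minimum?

(3, 1)

phi(u,v) separates as P(u) + Q(v), so its minimum is min P + min Q.
P'(u) = 12(u - 3)(u + 3)(u + 4) vanishes at u ∈ {-4, -3, 3}; Q'(v) = 4(v - 1)(v + 3)(v + 4) vanishes at v ∈ {-4, -3, 1}.
Local minima of P (where P''>0): P(-4)=608, P(3)=-1107. Local minima of Q: Q(-4)=96, Q(1)=-29.
So the global minimum of phi is P(3) + Q(1) = -1107 − 29 = -1136, attained at (3, 1).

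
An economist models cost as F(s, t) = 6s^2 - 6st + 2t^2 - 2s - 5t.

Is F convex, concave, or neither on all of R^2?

convex

F is quadratic, so its Hessian is the constant matrix H = [[12, -6], [-6, 4]].
det(H) = 12, tr(H) = 16.
det(H) > 0 and tr(H) > 0, so H is positive definite everywhere: convex.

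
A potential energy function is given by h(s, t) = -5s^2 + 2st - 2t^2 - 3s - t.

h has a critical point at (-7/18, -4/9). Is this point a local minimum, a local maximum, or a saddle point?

The Hessian of h is constant: H = [[-10, 2], [2, -4]].
det(H) = (-10)·(-4) − 2² = 36.
det(H) > 0 and tr(H) = -14 < 0, so H is negative definite and the point is a local maximum.

local maximum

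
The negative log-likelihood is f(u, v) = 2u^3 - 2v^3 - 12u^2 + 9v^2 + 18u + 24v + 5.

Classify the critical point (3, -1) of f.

local minimum

The mixed partial ∂²f/∂u∂v is 0, so the Hessian at any point is diag(f_uu, f_vv) = diag(12(u - 2), 6(-2v + 3)).
At (3, -1): H = diag(12, 30).
Both eigenvalues are positive, so H is positive definite: a local minimum.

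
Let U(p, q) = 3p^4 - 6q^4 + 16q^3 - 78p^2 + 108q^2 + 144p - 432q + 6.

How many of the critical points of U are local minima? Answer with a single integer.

U separates as a function of p plus a function of q, so ∇U=0 decouples.
∂U/∂p = 12(p - 3)(p - 1)(p + 4) = 0 at p ∈ {-4, 1, 3}; ∂U/∂q = -24(q - 3)(q - 2)(q + 3) = 0 at q ∈ {-3, 2, 3}.
The Hessian is diagonal: diag(U_pp, U_qq). Second derivatives: U_pp(-4)=420, U_pp(1)=-120, U_pp(3)=168; U_qq(-3)=-720, U_qq(2)=120, U_qq(3)=-144.
Local minima occur where both diagonal entries positive: (-4, 2), (3, 2). Count: 2.

2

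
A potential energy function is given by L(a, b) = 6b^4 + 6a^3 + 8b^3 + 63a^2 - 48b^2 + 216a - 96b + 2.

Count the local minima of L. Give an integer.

2

L separates as a function of a plus a function of b, so ∇L=0 decouples.
∂L/∂a = 18(a + 3)(a + 4) = 0 at a ∈ {-4, -3}; ∂L/∂b = 24(b - 2)(b + 1)(b + 2) = 0 at b ∈ {-2, -1, 2}.
The Hessian is diagonal: diag(L_aa, L_bb). Second derivatives: L_aa(-4)=-18, L_aa(-3)=18; L_bb(-2)=96, L_bb(-1)=-72, L_bb(2)=288.
Local minima occur where both diagonal entries positive: (-3, -2), (-3, 2). Count: 2.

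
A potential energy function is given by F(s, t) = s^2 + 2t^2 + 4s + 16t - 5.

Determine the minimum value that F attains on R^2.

-41

F(s,t) separates as P(s) + Q(t) − 5, so its minimum is min P + min Q − 5.
P'(s) = 2s + 4 vanishes at s ∈ {-2}; Q'(t) = 4(t + 4) vanishes at t ∈ {-4}.
Local minima of P (where P''>0): P(-2)=-4. Local minima of Q: Q(-4)=-32.
So the global minimum of F is P(-2) + Q(-4) − 5 = -4 − 32 − 5 = -41, attained at (-2, -4).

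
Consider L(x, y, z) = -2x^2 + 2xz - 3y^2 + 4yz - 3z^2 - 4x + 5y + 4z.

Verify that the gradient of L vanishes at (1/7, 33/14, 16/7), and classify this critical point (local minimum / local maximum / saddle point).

∇L = (-4x + 2z - 4, -6y + 4z + 5, 2x + 4y - 6z + 4); substituting (1/7, 33/14, 16/7) gives ∇L = (0, 0, 0), so (1/7, 33/14, 16/7) is indeed a critical point.
The Hessian is constant: H = [[-4, 0, 2], [0, -6, 4], [2, 4, -6]].
Leading principal minors: Δ₁ = -4, Δ₂ = 24, Δ₃ = -56.
The minors alternate sign starting negative (−, +, −), so H is negative definite: a local maximum.

local maximum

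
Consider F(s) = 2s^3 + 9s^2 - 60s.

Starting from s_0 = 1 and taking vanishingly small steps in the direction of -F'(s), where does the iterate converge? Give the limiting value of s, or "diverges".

F'(s) = 6(s - 2)(s + 5), so F'(1) = -36.
Gradient descent moves in the -F' direction, i.e. s is increasing.
The nearest critical point in that direction is s = 2, where F'' = 42 > 0 (a local minimum). The iterate converges there.

2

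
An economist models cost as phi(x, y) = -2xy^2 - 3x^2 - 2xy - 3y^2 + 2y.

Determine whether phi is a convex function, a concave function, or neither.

neither

The term -2xy^2 is cubic, so the Hessian is not constant.
∂²phi/∂y² = -4x - 6, which takes both signs as x varies (negative for sufficiently large x). A diagonal entry of the Hessian changing sign means the Hessian is neither positive- nor negative-semidefinite on all of R^2.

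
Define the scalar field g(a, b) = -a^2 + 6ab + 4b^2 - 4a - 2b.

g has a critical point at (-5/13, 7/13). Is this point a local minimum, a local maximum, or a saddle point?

saddle point

The Hessian of g is constant: H = [[-2, 6], [6, 8]].
det(H) = (-2)·8 − 6² = -52.
Since det(H) < 0, H is indefinite and the critical point is a saddle point.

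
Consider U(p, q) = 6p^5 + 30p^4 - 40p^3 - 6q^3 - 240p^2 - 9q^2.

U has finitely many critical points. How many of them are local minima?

U separates as a function of p plus a function of q, so ∇U=0 decouples.
∂U/∂p = 30p(p - 2)(p + 2)(p + 4) = 0 at p ∈ {-4, -2, 0, 2}; ∂U/∂q = -18q(q + 1) = 0 at q ∈ {-1, 0}.
The Hessian is diagonal: diag(U_pp, U_qq). Second derivatives: U_pp(-4)=-1440, U_pp(-2)=480, U_pp(0)=-480, U_pp(2)=1440; U_qq(-1)=18, U_qq(0)=-18.
Local minima occur where both diagonal entries positive: (-2, -1), (2, -1). Count: 2.

2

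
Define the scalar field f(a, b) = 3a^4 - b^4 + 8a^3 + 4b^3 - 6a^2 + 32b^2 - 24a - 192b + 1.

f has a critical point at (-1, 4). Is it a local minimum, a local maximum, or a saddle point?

local maximum

The mixed partial ∂²f/∂a∂b is 0, so the Hessian at any point is diag(f_aa, f_bb) = diag(12(3a^2 + 4a - 1), 4(-3b^2 + 6b + 16)).
At (-1, 4): H = diag(-24, -32).
Both eigenvalues are negative, so H is negative definite: a local maximum.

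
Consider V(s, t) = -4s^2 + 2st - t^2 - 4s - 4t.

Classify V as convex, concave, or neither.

concave

V is quadratic, so its Hessian is the constant matrix H = [[-8, 2], [2, -2]].
det(H) = 12, tr(H) = -10.
det(H) > 0 and tr(H) < 0, so H is negative definite everywhere: concave.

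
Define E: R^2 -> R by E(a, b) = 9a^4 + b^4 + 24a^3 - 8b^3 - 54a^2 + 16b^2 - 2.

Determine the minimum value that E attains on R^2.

E(a,b) separates as P(a) + Q(b) − 2, so its minimum is min P + min Q − 2.
P'(a) = 36a(a - 1)(a + 3) vanishes at a ∈ {-3, 0, 1}; Q'(b) = 4b(b - 4)(b - 2) vanishes at b ∈ {0, 2, 4}.
Local minima of P (where P''>0): P(-3)=-405, P(1)=-21. Local minima of Q: Q(0)=0, Q(4)=0.
So the global minimum of E is P(-3) + Q(0) − 2 = -405 + 0 − 2 = -407, attained at (-3, 0).

-407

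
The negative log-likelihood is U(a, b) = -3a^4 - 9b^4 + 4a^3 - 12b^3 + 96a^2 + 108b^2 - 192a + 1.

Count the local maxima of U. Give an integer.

4

U separates as a function of a plus a function of b, so ∇U=0 decouples.
∂U/∂a = -12(a - 4)(a - 1)(a + 4) = 0 at a ∈ {-4, 1, 4}; ∂U/∂b = -36b(b - 2)(b + 3) = 0 at b ∈ {-3, 0, 2}.
The Hessian is diagonal: diag(U_aa, U_bb). Second derivatives: U_aa(-4)=-480, U_aa(1)=180, U_aa(4)=-288; U_bb(-3)=-540, U_bb(0)=216, U_bb(2)=-360.
Local maxima occur where both diagonal entries negative: (-4, -3), (-4, 2), (4, -3), (4, 2). Count: 4.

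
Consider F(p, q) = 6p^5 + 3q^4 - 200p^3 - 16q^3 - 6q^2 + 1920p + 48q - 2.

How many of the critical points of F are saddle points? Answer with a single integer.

6

F separates as a function of p plus a function of q, so ∇F=0 decouples.
∂F/∂p = 30(p - 4)(p - 2)(p + 2)(p + 4) = 0 at p ∈ {-4, -2, 2, 4}; ∂F/∂q = 12(q - 4)(q - 1)(q + 1) = 0 at q ∈ {-1, 1, 4}.
The Hessian is diagonal: diag(F_pp, F_qq). Second derivatives: F_pp(-4)=-2880, F_pp(-2)=1440, F_pp(2)=-1440, F_pp(4)=2880; F_qq(-1)=120, F_qq(1)=-72, F_qq(4)=180.
Saddle points occur where the two diagonal entries have opposite signs: (-4, -1), (-4, 4), (-2, 1), (2, -1), (2, 4), (4, 1). Count: 6.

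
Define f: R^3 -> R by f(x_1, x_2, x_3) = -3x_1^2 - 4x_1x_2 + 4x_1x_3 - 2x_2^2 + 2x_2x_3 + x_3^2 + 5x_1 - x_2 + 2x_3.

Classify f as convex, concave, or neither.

f is quadratic, so its Hessian is the constant matrix H = [[-6, -4, 4], [-4, -4, 2], [4, 2, 2]].
Leading principal minors: -6, 8, 40.
Neither pattern holds ⇒ H is indefinite ⇒ neither convex nor concave.

neither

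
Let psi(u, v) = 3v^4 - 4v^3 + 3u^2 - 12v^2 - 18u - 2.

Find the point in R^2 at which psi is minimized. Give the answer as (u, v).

psi(u,v) separates as P(u) + Q(v) − 2, so its minimum is min P + min Q − 2.
P'(u) = 6u - 18 vanishes at u ∈ {3}; Q'(v) = 12v(v - 2)(v + 1) vanishes at v ∈ {-1, 0, 2}.
Local minima of P (where P''>0): P(3)=-27. Local minima of Q: Q(-1)=-5, Q(2)=-32.
So the global minimum of psi is P(3) + Q(2) − 2 = -27 − 32 − 2 = -61, attained at (3, 2).

(3, 2)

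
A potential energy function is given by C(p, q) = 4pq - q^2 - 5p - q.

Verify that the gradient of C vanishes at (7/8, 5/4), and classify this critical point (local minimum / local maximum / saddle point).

∇C = (4q - 5, 4p - 2q - 1); substituting (7/8, 5/4) gives ∇C = (0, 0), so (7/8, 5/4) is indeed a critical point.
The Hessian of C is constant: H = [[0, 4], [4, -2]].
det(H) = 0·(-2) − 4² = -16.
Since det(H) < 0, H is indefinite and the critical point is a saddle point.

saddle point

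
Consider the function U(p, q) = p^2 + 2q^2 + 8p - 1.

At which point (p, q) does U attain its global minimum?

(-4, 0)

U(p,q) separates as A(p) + B(q) − 1, so its minimum is min A + min B − 1.
A'(p) = 2p + 8 vanishes at p ∈ {-4}; B'(q) = 4q vanishes at q ∈ {0}.
Local minima of A (where A''>0): A(-4)=-16. Local minima of B: B(0)=0.
So the global minimum of U is A(-4) + B(0) − 1 = -16 + 0 − 1 = -17, attained at (-4, 0).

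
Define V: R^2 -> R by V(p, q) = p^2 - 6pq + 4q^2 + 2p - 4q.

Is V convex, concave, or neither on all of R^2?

V is quadratic, so its Hessian is the constant matrix H = [[2, -6], [-6, 8]].
det(H) = -20, tr(H) = 10.
det(H) < 0, so H is indefinite: neither convex nor concave.

neither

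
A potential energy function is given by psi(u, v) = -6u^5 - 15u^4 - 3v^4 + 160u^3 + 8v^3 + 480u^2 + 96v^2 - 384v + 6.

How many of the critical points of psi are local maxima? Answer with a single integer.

psi separates as a function of u plus a function of v, so ∇psi=0 decouples.
∂psi/∂u = -30u(u - 4)(u + 2)(u + 4) = 0 at u ∈ {-4, -2, 0, 4}; ∂psi/∂v = -12(v - 4)(v - 2)(v + 4) = 0 at v ∈ {-4, 2, 4}.
The Hessian is diagonal: diag(psi_uu, psi_vv). Second derivatives: psi_uu(-4)=1920, psi_uu(-2)=-720, psi_uu(0)=960, psi_uu(4)=-5760; psi_vv(-4)=-576, psi_vv(2)=144, psi_vv(4)=-192.
Local maxima occur where both diagonal entries negative: (-2, -4), (-2, 4), (4, -4), (4, 4). Count: 4.

4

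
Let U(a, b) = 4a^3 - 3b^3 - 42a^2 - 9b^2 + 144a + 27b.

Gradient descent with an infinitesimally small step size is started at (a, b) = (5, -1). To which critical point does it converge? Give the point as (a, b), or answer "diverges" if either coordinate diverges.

(4, -3)

U is separable, so gradient descent decouples: a follows -∂U/∂a, b follows -∂U/∂b.
∂U/∂a = 12(a - 4)(a - 3); at a=5 this is 24, so a decreases.
∂U/∂b = -9(b - 1)(b + 3); at b=-1 this is 36, so b decreases.
a converges to its nearest critical value 4 (a local min of the a-part); b converges to -3. The iterate converges to (4, -3).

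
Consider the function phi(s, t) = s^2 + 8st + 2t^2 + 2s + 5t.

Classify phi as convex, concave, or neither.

neither

phi is quadratic, so its Hessian is the constant matrix H = [[2, 8], [8, 4]].
det(H) = -56, tr(H) = 6.
det(H) < 0, so H is indefinite: neither convex nor concave.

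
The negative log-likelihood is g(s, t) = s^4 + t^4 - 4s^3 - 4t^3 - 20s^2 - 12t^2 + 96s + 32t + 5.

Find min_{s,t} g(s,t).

g(s,t) separates as P(s) + Q(t) + 5, so its minimum is min P + min Q + 5.
P'(s) = 4(s - 4)(s - 2)(s + 3) vanishes at s ∈ {-3, 2, 4}; Q'(t) = 4(t - 4)(t - 1)(t + 2) vanishes at t ∈ {-2, 1, 4}.
Local minima of P (where P''>0): P(-3)=-279, P(4)=64. Local minima of Q: Q(-2)=-64, Q(4)=-64.
So the global minimum of g is P(-3) + Q(-2) + 5 = -279 − 64 + 5 = -338, attained at (-3, -2).

-338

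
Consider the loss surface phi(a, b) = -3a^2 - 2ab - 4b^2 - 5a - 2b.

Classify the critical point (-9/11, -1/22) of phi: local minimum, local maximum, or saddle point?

The Hessian of phi is constant: H = [[-6, -2], [-2, -8]].
det(H) = (-6)·(-8) − (-2)² = 44.
det(H) > 0 and tr(H) = -14 < 0, so H is negative definite and the point is a local maximum.

local maximum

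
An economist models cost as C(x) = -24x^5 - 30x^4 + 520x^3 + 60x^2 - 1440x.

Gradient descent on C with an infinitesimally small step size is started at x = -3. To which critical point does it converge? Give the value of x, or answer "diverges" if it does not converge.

-4

C'(x) = -120(x - 3)(x - 1)(x + 1)(x + 4), so C'(-3) = 5760.
Gradient descent moves in the -C' direction, i.e. x is decreasing.
The nearest critical point in that direction is x = -4, where C'' = 12600 > 0 (a local minimum). The iterate converges there.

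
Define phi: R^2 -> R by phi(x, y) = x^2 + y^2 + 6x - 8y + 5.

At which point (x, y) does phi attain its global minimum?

phi(x,y) separates as P(x) + Q(y) + 5, so its minimum is min P + min Q + 5.
P'(x) = 2x + 6 vanishes at x ∈ {-3}; Q'(y) = 2y - 8 vanishes at y ∈ {4}.
Local minima of P (where P''>0): P(-3)=-9. Local minima of Q: Q(4)=-16.
So the global minimum of phi is P(-3) + Q(4) + 5 = -9 − 16 + 5 = -20, attained at (-3, 4).

(-3, 4)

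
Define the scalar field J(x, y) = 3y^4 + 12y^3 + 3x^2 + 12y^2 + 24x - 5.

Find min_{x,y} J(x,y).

-53

J(x,y) separates as P(x) + Q(y) − 5, so its minimum is min P + min Q − 5.
P'(x) = 6x + 24 vanishes at x ∈ {-4}; Q'(y) = 12y(y + 1)(y + 2) vanishes at y ∈ {-2, -1, 0}.
Local minima of P (where P''>0): P(-4)=-48. Local minima of Q: Q(-2)=0, Q(0)=0.
So the global minimum of J is P(-4) + Q(-2) − 5 = -48 + 0 − 5 = -53, attained at (-4, -2).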